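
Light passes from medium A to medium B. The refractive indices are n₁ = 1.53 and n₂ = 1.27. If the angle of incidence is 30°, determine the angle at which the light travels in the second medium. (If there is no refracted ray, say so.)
sin θ₂ = (n₁/n₂)·sin θ₁ = 0.6024 → θ₂ = 37.04°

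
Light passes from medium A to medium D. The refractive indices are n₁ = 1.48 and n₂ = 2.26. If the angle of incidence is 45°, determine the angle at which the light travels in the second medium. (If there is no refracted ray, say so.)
sin θ₂ = (n₁/n₂)·sin θ₁ = 0.4631 → θ₂ = 27.58°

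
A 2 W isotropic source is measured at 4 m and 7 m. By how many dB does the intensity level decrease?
Δβ = 20·log₁₀(r₂/r₁) = 4.861 dB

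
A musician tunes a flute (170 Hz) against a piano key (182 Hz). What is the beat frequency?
12 Hz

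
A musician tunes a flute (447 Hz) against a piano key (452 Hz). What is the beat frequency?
5 Hz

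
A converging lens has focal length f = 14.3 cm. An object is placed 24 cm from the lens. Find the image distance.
1/di = 1/f − 1/do → di = 35.38 cm (real image)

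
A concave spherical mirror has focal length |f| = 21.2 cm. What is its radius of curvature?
R = 2|f| = 42.4 cm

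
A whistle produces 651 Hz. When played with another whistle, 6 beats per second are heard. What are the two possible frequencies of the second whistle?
f₂ = 651 ± 6 Hz → 657 Hz or 645 Hz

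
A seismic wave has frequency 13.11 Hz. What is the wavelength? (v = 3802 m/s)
λ = v/f = 290 m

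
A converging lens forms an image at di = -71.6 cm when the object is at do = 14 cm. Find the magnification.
M = −di/do = 5.114 (upright image)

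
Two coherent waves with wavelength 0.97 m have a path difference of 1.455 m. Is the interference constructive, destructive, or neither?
destructive — path difference = 1.5λ, an odd multiple of λ/2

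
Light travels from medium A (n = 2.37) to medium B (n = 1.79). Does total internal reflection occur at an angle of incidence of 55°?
θc = arcsin(n₂/n₁) = 49.05°; 55° > θc, so yes — total internal reflection.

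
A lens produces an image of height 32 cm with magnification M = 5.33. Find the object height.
ho = |hi|/|M| = 6.004 cm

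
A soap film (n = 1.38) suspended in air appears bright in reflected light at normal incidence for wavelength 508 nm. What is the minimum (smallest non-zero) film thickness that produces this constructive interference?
2nt = (m − ½)λ with m = 1 → t = (m − ½)λ/(2n) = 92.03 nm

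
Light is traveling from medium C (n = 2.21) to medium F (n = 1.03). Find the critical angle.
θc = arcsin(n₂/n₁) = 27.78°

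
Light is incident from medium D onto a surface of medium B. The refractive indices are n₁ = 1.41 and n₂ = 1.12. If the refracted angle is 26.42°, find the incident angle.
sin θ₁ = (n₂/n₁)·sin θ₂ → θ₁ = 20.7°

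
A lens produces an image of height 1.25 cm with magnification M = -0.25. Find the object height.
ho = |hi|/|M| = 5 cm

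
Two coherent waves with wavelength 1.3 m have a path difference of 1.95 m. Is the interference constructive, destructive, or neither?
destructive — path difference = 1.5λ, an odd multiple of λ/2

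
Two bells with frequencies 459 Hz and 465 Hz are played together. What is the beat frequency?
6 Hz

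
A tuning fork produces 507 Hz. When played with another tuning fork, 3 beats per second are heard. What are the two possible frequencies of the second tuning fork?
f₂ = 507 ± 3 Hz → 510 Hz or 504 Hz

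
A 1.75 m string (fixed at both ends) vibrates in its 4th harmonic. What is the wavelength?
λₙ = 2L/n = 0.875 m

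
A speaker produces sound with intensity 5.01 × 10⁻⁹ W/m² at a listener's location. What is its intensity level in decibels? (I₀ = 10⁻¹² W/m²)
β = 10·log₁₀(I/I₀) = 37 dB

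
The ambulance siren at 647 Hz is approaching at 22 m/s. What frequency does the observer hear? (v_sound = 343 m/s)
f_obs = f·v/(v − v_s) = 691.3 Hz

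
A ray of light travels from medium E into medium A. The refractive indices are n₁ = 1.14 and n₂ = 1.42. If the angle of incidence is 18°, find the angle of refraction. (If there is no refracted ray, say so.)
sin θ₂ = (n₁/n₂)·sin θ₁ = 0.2481 → θ₂ = 14.36°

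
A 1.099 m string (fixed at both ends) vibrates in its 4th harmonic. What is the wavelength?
λₙ = 2L/n = 0.5495 m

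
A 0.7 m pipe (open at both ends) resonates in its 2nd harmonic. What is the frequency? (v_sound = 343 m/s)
fₙ = nv/(2L) = 490 Hz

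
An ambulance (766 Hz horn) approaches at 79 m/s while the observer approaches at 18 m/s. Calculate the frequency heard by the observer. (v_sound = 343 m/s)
f_obs = f·(v + v_o)/(v − v_s) = 1047 Hz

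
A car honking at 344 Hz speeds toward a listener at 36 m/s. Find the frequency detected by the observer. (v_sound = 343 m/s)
f_obs = f·v/(v − v_s) = 384.3 Hz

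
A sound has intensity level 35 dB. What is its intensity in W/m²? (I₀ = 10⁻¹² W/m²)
I = I₀·10^(β/10) = 3.16 × 10⁻⁹ W/m²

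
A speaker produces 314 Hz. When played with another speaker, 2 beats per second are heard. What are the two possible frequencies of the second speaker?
f₂ = 314 ± 2 Hz → 316 Hz or 312 Hz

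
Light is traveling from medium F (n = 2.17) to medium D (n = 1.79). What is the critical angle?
θc = arcsin(n₂/n₁) = 55.58°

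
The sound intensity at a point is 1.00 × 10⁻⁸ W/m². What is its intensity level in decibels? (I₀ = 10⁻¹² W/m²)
β = 10·log₁₀(I/I₀) = 40 dB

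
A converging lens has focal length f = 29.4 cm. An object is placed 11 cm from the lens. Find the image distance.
1/di = 1/f − 1/do → di = -17.58 cm (virtual image)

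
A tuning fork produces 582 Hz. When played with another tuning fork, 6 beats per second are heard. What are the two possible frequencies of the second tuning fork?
f₂ = 582 ± 6 Hz → 588 Hz or 576 Hz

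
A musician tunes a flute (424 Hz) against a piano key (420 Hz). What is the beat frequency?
4 Hz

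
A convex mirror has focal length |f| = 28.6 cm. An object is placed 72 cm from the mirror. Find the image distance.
f = −28.6 cm (convex); 1/di = 1/f − 1/do → di = -20.47 cm (virtual image, behind mirror)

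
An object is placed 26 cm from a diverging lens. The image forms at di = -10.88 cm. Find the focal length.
1/f = 1/do + 1/di → f = -18.71 cm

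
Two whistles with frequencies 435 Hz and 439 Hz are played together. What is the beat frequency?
4 Hz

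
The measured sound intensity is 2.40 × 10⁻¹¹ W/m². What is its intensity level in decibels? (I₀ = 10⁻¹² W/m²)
β = 10·log₁₀(I/I₀) = 13.8 dB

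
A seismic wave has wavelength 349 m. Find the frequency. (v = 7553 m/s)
f = v/λ = 21.64 Hz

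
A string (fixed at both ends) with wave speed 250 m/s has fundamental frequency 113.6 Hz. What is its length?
L = v/(2f₁) = 1.1 m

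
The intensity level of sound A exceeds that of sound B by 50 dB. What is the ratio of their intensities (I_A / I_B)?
I_A/I_B = 10^(Δβ/10) = 100000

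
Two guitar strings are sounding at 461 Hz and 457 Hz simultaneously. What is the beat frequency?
4 Hz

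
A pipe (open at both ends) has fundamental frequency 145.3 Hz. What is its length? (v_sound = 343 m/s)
L = v/(2f₁) = 1.18 m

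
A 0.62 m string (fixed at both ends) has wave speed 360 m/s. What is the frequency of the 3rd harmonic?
fₙ = nv/(2L) = 871 Hz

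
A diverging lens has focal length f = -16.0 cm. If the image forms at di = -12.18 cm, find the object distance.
1/do = 1/f − 1/di → do = 51.02 cm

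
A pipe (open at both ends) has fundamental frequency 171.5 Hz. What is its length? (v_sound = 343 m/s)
L = v/(2f₁) = 1 m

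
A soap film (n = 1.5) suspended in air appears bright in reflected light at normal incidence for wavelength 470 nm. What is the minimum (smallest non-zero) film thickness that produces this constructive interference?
2nt = (m − ½)λ with m = 1 → t = (m − ½)λ/(2n) = 78.33 nm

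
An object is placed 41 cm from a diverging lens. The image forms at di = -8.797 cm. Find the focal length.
1/f = 1/do + 1/di → f = -11.2 cm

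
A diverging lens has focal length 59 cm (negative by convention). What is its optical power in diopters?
P = 1/f = -1.695 D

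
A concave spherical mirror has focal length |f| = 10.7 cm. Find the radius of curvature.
R = 2|f| = 21.4 cm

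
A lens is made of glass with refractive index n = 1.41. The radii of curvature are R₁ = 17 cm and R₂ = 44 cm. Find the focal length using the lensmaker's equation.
1/f = (n − 1)(1/R₁ − 1/R₂) → f = 67.57 cm (converging lens)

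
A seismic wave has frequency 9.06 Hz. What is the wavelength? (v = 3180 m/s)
λ = v/f = 351 m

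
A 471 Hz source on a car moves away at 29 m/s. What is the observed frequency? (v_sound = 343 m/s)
f_obs = f·v/(v + v_s) = 434.3 Hz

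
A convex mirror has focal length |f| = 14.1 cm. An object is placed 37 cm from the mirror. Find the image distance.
f = −14.1 cm (convex); 1/di = 1/f − 1/do → di = -10.21 cm (virtual image, behind mirror)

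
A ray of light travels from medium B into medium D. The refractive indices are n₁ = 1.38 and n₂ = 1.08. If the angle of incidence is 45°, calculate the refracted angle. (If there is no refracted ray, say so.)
sin θ₂ = (n₁/n₂)·sin θ₁ = 0.9035 → θ₂ = 64.63°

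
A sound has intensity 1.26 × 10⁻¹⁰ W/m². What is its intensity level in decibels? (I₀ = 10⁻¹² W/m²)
β = 10·log₁₀(I/I₀) = 21 dB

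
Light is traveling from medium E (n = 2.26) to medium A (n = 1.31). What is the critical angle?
θc = arcsin(n₂/n₁) = 35.43°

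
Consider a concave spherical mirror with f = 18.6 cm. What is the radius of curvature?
R = 2|f| = 37.2 cm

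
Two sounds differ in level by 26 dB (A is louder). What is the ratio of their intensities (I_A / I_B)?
I_A/I_B = 10^(Δβ/10) = 398.1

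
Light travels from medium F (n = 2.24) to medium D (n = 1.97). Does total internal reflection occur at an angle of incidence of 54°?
θc = arcsin(n₂/n₁) = 61.58°; 54° < θc, so no — the ray refracts.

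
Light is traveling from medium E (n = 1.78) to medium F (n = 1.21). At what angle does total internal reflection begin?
θc = arcsin(n₂/n₁) = 42.83°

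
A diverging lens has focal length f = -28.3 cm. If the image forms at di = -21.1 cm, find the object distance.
1/do = 1/f − 1/di → do = 82.93 cm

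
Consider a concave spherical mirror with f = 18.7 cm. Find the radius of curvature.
R = 2|f| = 37.4 cm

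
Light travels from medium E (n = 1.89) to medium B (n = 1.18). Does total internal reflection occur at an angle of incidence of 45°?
θc = arcsin(n₂/n₁) = 38.63°; 45° > θc, so yes — total internal reflection.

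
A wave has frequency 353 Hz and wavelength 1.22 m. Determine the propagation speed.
v = fλ = 430.7 m/s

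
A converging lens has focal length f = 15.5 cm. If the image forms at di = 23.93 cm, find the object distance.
1/do = 1/f − 1/di → do = 44 cm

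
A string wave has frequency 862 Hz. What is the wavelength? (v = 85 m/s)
λ = v/f = 0.09861 m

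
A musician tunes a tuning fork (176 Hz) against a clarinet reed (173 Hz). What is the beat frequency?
3 Hz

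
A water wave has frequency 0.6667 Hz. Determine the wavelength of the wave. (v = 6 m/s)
λ = v/f = 9 m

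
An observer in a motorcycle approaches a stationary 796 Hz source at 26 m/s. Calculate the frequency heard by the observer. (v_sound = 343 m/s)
f_obs = f·(v + v_o)/v = 856.3 Hz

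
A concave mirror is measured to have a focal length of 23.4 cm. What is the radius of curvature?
R = 2|f| = 46.8 cm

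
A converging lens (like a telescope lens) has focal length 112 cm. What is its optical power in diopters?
P = 1/f = 0.8929 D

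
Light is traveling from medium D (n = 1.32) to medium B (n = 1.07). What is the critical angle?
θc = arcsin(n₂/n₁) = 54.16°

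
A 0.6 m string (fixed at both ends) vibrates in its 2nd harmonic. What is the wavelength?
λₙ = 2L/n = 0.6 m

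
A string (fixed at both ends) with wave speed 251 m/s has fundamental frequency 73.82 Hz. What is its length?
L = v/(2f₁) = 1.7 m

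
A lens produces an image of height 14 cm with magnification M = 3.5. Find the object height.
ho = |hi|/|M| = 4 cm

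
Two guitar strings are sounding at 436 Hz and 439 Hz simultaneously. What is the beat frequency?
3 Hz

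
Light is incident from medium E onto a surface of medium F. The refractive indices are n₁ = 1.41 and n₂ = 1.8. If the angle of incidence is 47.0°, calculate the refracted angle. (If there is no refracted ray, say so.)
sin θ₂ = (n₁/n₂)·sin θ₁ = 0.5729 → θ₂ = 34.95°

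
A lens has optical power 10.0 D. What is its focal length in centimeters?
f = 1/P = 10 cm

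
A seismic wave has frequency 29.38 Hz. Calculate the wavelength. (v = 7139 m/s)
λ = v/f = 243 m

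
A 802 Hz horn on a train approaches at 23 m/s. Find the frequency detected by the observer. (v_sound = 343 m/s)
f_obs = f·v/(v − v_s) = 859.6 Hz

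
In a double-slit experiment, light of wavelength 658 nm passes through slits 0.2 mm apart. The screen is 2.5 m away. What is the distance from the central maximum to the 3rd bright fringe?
y = mλL/d = 24.68 mm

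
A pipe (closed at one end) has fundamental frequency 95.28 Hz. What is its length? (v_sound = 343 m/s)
L = v/(4f₁) = 0.9 m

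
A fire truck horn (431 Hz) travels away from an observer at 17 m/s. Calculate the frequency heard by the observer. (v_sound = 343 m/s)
f_obs = f·v/(v + v_s) = 410.6 Hz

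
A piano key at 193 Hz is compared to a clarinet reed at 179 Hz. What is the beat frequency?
14 Hz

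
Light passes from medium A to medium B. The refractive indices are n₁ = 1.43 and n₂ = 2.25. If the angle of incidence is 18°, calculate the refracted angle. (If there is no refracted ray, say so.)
sin θ₂ = (n₁/n₂)·sin θ₁ = 0.1964 → θ₂ = 11.33°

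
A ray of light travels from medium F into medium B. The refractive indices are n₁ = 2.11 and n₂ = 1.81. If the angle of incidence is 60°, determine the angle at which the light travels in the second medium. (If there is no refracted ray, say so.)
sin θ₂ = (n₁/n₂)·sin θ₁ = 1.01 > 1, so there is no refracted ray — the light undergoes total internal reflection.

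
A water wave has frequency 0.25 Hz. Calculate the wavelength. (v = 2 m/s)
λ = v/f = 8 m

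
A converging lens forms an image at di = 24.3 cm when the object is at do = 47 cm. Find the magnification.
M = −di/do = -0.517 (inverted image)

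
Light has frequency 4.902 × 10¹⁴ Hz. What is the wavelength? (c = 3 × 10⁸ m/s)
λ = c/f = 612 nm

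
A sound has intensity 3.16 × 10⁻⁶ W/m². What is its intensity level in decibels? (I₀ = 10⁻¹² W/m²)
β = 10·log₁₀(I/I₀) = 65 dB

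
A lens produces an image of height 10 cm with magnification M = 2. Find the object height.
ho = |hi|/|M| = 5 cm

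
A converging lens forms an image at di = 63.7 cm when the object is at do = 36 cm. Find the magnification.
M = −di/do = -1.769 (inverted image)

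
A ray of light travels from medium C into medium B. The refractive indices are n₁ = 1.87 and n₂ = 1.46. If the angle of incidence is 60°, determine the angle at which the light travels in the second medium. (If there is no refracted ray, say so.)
sin θ₂ = (n₁/n₂)·sin θ₁ = 1.109 > 1, so there is no refracted ray — the light undergoes total internal reflection.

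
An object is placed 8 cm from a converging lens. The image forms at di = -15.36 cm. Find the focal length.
1/f = 1/do + 1/di → f = 16.7 cm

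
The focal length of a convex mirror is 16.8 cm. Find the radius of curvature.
R = 2|f| = 33.6 cm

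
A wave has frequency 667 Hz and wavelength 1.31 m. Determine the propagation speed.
v = fλ = 873.8 m/s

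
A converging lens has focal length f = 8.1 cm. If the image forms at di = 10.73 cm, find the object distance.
1/do = 1/f − 1/di → do = 33.05 cm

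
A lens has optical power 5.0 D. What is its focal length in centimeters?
f = 1/P = 20 cm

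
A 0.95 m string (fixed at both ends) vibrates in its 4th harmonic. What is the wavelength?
λₙ = 2L/n = 0.475 m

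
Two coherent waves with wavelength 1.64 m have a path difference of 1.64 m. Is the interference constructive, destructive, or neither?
constructive — path difference = 1λ, a whole number of wavelengths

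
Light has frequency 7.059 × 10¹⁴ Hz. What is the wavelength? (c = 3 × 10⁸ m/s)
λ = c/f = 425 nm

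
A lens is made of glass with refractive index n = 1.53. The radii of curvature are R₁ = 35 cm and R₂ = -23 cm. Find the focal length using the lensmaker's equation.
1/f = (n − 1)(1/R₁ − 1/R₂) → f = 26.19 cm (converging lens)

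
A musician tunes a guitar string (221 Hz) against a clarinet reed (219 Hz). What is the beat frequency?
2 Hz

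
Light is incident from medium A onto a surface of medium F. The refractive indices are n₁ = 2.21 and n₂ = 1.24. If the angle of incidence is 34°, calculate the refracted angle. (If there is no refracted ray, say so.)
sin θ₂ = (n₁/n₂)·sin θ₁ = 0.9966 → θ₂ = 85.29°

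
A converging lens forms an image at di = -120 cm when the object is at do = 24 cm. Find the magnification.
M = −di/do = 5 (upright image)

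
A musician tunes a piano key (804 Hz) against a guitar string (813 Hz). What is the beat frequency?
9 Hz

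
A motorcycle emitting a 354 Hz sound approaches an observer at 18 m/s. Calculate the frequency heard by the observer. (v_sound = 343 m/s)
f_obs = f·v/(v − v_s) = 373.6 Hz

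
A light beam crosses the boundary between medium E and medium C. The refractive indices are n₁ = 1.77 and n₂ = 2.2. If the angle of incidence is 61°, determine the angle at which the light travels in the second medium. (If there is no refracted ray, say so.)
sin θ₂ = (n₁/n₂)·sin θ₁ = 0.7037 → θ₂ = 44.72°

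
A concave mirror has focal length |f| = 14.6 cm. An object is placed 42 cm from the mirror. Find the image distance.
f = +14.6 cm (concave); 1/di = 1/f − 1/do → di = 22.38 cm (real image, in front of mirror)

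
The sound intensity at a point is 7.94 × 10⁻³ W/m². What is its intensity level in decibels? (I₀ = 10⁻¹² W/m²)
β = 10·log₁₀(I/I₀) = 99 dB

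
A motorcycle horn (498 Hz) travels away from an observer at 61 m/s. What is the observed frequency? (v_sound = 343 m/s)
f_obs = f·v/(v + v_s) = 422.8 Hz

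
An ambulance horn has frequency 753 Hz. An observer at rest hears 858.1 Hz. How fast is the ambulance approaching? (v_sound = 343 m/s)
v_s = v·(1 − f/f_obs) = 42.01 m/s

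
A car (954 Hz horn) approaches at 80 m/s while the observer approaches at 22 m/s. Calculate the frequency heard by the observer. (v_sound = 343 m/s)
f_obs = f·(v + v_o)/(v − v_s) = 1324 Hz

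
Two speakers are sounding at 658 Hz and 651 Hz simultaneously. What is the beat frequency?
7 Hz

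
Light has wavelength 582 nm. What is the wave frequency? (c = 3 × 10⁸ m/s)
f = c/λ = 5.155 × 10¹⁴ Hz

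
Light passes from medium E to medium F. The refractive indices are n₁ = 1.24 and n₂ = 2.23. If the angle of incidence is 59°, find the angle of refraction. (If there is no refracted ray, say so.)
sin θ₂ = (n₁/n₂)·sin θ₁ = 0.4766 → θ₂ = 28.47°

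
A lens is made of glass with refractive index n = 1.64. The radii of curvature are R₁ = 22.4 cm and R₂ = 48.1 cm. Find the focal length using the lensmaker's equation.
1/f = (n − 1)(1/R₁ − 1/R₂) → f = 65.51 cm (converging lens)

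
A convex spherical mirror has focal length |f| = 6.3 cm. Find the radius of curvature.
R = 2|f| = 12.6 cm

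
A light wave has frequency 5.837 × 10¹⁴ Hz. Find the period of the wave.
T = 1/f = 1.713 × 10⁻¹⁵ s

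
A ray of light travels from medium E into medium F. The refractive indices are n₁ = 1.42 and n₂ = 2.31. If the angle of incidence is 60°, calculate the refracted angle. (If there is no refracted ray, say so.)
sin θ₂ = (n₁/n₂)·sin θ₁ = 0.5324 → θ₂ = 32.17°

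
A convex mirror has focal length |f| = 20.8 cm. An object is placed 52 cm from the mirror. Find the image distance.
f = −20.8 cm (convex); 1/di = 1/f − 1/do → di = -14.86 cm (virtual image, behind mirror)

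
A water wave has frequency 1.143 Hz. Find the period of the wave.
T = 1/f = 0.8749 s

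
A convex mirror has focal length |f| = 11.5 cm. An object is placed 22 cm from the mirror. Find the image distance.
f = −11.5 cm (convex); 1/di = 1/f − 1/do → di = -7.552 cm (virtual image, behind mirror)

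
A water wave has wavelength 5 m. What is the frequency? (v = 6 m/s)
f = v/λ = 1.2 Hz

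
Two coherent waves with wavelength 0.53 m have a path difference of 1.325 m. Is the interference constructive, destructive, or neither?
destructive — path difference = 2.5λ, an odd multiple of λ/2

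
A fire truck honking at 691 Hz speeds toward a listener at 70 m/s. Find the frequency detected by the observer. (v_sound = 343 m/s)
f_obs = f·v/(v − v_s) = 868.2 Hz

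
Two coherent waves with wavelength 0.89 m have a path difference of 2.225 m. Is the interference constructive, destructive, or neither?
destructive — path difference = 2.5λ, an odd multiple of λ/2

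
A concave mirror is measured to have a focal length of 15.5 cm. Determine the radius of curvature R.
R = 2|f| = 31 cm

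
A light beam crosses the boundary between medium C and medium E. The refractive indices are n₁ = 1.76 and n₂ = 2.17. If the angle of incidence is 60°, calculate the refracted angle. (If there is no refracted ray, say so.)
sin θ₂ = (n₁/n₂)·sin θ₁ = 0.7024 → θ₂ = 44.62°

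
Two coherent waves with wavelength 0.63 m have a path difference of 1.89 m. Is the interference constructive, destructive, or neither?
constructive — path difference = 3λ, a whole number of wavelengths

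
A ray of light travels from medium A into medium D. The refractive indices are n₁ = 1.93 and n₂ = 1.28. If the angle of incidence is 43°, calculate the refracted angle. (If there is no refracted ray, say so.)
sin θ₂ = (n₁/n₂)·sin θ₁ = 1.028 > 1, so there is no refracted ray — the light undergoes total internal reflection.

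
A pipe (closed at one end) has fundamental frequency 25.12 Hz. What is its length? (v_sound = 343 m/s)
L = v/(4f₁) = 3.414 m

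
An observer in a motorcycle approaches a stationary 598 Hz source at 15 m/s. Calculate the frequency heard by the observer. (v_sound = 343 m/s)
f_obs = f·(v + v_o)/v = 624.2 Hz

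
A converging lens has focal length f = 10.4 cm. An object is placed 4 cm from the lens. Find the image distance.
1/di = 1/f − 1/do → di = -6.5 cm (virtual image)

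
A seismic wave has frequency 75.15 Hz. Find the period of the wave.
T = 1/f = 0.01331 s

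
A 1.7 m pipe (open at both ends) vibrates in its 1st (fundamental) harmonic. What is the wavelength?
λₙ = 2L/n = 3.4 m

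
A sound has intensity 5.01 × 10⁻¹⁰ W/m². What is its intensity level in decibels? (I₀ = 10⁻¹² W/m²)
β = 10·log₁₀(I/I₀) = 27 dB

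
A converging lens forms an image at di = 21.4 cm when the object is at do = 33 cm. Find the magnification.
M = −di/do = -0.6485 (inverted image)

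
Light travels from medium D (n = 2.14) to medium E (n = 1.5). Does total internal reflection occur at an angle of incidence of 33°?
θc = arcsin(n₂/n₁) = 44.5°; 33° < θc, so no — the ray refracts.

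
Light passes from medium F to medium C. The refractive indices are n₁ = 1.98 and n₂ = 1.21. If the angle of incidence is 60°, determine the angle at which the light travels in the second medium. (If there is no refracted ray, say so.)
sin θ₂ = (n₁/n₂)·sin θ₁ = 1.417 > 1, so there is no refracted ray — the light undergoes total internal reflection.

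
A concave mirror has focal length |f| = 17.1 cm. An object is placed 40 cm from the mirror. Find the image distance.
f = +17.1 cm (concave); 1/di = 1/f − 1/do → di = 29.87 cm (real image, in front of mirror)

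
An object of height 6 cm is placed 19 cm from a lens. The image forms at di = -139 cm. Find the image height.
hi = (-di/do) × ho = 43.89 cm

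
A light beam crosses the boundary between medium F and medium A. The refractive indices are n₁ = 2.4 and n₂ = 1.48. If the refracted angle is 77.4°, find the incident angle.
sin θ₁ = (n₂/n₁)·sin θ₂ → θ₁ = 37°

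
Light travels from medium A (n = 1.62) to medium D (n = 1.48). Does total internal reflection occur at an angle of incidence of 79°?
θc = arcsin(n₂/n₁) = 66°; 79° > θc, so yes — total internal reflection.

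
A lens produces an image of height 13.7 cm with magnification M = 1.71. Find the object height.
ho = |hi|/|M| = 8.012 cm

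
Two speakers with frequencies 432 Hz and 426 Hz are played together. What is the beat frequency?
6 Hz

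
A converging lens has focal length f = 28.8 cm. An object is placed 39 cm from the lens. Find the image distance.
1/di = 1/f − 1/do → di = 110.1 cm (real image)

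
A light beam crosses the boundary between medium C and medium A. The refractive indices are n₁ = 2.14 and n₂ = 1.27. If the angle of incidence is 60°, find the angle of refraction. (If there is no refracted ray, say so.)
sin θ₂ = (n₁/n₂)·sin θ₁ = 1.459 > 1, so there is no refracted ray — the light undergoes total internal reflection.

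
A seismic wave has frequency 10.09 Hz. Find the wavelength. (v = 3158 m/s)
λ = v/f = 313 m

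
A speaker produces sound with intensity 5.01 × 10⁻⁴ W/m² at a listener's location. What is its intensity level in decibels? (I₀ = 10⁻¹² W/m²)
β = 10·log₁₀(I/I₀) = 87 dB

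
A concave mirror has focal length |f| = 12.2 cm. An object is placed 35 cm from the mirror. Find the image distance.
f = +12.2 cm (concave); 1/di = 1/f − 1/do → di = 18.73 cm (real image, in front of mirror)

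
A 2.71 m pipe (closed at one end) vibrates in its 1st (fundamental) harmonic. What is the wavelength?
λₙ = 4L/n = 10.84 m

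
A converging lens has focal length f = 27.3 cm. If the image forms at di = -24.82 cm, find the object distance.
1/do = 1/f − 1/di → do = 13 cm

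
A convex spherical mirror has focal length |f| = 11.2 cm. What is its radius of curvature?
R = 2|f| = 22.4 cm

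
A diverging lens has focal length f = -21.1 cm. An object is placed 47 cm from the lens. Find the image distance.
1/di = 1/f − 1/do → di = -14.56 cm (virtual image)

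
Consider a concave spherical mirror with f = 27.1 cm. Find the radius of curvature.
R = 2|f| = 54.2 cm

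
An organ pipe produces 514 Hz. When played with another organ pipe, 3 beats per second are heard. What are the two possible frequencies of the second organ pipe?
f₂ = 514 ± 3 Hz → 517 Hz or 511 Hz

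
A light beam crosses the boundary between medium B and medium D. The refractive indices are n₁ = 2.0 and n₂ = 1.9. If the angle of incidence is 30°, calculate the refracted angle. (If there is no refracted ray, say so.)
sin θ₂ = (n₁/n₂)·sin θ₁ = 0.5263 → θ₂ = 31.76°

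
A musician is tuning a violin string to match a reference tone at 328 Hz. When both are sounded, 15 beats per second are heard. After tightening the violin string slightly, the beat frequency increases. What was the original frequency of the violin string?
343 Hz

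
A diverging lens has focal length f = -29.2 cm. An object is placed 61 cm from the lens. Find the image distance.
1/di = 1/f − 1/do → di = -19.75 cm (virtual image)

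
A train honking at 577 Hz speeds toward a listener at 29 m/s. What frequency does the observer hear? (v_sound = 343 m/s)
f_obs = f·v/(v − v_s) = 630.3 Hz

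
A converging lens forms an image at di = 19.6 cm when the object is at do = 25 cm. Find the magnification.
M = −di/do = -0.784 (inverted image)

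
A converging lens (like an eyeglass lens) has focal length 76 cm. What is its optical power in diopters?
P = 1/f = 1.316 D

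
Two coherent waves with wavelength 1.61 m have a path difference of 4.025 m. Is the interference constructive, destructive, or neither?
destructive — path difference = 2.5λ, an odd multiple of λ/2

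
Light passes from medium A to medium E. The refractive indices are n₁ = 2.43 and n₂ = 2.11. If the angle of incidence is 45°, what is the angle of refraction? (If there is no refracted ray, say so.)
sin θ₂ = (n₁/n₂)·sin θ₁ = 0.8143 → θ₂ = 54.52°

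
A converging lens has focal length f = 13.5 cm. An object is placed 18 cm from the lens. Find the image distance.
1/di = 1/f − 1/do → di = 54 cm (real image)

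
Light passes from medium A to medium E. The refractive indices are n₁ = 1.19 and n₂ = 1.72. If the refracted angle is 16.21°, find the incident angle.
sin θ₁ = (n₂/n₁)·sin θ₂ → θ₁ = 23.8°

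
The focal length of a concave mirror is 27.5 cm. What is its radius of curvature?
R = 2|f| = 55 cm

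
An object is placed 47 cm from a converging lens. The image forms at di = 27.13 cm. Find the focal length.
1/f = 1/do + 1/di → f = 17.2 cm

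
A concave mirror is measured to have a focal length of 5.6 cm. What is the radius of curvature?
R = 2|f| = 11.2 cm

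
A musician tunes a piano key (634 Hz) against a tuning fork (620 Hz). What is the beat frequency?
14 Hz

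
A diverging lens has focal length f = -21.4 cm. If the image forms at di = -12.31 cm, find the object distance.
1/do = 1/f − 1/di → do = 28.98 cm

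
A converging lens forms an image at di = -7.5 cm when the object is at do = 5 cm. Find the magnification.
M = −di/do = 1.5 (upright image)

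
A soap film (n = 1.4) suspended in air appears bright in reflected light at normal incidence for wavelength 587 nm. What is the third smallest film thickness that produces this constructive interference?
2nt = (m − ½)λ with m = 3 → t = (m − ½)λ/(2n) = 524.1 nm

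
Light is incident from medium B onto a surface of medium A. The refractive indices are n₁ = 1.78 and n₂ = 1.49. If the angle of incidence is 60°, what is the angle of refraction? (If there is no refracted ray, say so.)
sin θ₂ = (n₁/n₂)·sin θ₁ = 1.035 > 1, so there is no refracted ray — the light undergoes total internal reflection.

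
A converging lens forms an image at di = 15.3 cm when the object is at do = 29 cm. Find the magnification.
M = −di/do = -0.5276 (inverted image)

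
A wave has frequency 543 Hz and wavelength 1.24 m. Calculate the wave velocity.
v = fλ = 673.3 m/s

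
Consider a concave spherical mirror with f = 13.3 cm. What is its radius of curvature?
R = 2|f| = 26.6 cm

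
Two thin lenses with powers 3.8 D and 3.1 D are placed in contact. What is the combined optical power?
P_total = P₁ + P₂ = 6.9 D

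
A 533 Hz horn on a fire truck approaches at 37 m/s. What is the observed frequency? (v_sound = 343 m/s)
f_obs = f·v/(v − v_s) = 597.4 Hz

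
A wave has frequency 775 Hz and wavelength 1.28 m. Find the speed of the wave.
v = fλ = 992 m/s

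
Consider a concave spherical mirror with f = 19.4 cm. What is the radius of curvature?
R = 2|f| = 38.8 cm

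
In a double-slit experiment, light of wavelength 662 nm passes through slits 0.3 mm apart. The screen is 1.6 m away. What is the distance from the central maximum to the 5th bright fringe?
y = mλL/d = 17.65 mm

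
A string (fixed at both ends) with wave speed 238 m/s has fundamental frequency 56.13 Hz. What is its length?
L = v/(2f₁) = 2.12 m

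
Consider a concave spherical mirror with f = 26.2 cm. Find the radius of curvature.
R = 2|f| = 52.4 cm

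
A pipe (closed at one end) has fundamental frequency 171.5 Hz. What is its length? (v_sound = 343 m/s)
L = v/(4f₁) = 0.5 m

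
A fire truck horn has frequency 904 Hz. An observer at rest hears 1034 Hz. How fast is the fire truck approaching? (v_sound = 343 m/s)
v_s = v·(1 − f/f_obs) = 43.12 m/s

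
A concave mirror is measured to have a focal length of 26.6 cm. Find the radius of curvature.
R = 2|f| = 53.2 cm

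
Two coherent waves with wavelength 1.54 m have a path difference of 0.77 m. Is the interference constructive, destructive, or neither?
destructive — path difference = 0.5λ, an odd multiple of λ/2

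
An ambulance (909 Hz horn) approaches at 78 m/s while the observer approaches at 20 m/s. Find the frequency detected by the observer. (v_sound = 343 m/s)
f_obs = f·(v + v_o)/(v − v_s) = 1245 Hz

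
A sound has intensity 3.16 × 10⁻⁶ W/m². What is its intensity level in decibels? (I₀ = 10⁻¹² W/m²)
β = 10·log₁₀(I/I₀) = 65 dB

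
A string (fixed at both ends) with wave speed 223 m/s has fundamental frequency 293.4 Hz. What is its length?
L = v/(2f₁) = 0.38 m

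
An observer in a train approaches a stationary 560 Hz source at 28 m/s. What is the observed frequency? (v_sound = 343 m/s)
f_obs = f·(v + v_o)/v = 605.7 Hz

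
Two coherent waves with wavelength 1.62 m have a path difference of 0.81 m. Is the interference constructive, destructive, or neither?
destructive — path difference = 0.5λ, an odd multiple of λ/2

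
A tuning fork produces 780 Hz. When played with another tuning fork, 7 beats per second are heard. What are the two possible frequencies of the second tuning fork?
f₂ = 780 ± 7 Hz → 787 Hz or 773 Hz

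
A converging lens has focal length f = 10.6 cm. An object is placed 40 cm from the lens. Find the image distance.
1/di = 1/f − 1/do → di = 14.42 cm (real image)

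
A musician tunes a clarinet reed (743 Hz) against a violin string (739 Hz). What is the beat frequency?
4 Hz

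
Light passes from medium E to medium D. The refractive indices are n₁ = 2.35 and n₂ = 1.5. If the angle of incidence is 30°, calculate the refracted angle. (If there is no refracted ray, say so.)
sin θ₂ = (n₁/n₂)·sin θ₁ = 0.7833 → θ₂ = 51.57°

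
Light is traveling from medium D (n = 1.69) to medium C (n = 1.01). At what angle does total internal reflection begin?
θc = arcsin(n₂/n₁) = 36.7°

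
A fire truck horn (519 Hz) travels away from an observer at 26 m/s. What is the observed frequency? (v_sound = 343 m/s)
f_obs = f·v/(v + v_s) = 482.4 Hz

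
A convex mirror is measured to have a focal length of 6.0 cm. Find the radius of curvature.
R = 2|f| = 12 cm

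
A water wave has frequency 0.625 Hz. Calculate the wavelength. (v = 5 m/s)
λ = v/f = 8 m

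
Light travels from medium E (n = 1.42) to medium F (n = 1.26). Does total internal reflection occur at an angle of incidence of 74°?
θc = arcsin(n₂/n₁) = 62.54°; 74° > θc, so yes — total internal reflection.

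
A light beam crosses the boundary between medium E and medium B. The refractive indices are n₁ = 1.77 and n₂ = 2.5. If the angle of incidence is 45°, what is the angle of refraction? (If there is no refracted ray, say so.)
sin θ₂ = (n₁/n₂)·sin θ₁ = 0.5006 → θ₂ = 30.04°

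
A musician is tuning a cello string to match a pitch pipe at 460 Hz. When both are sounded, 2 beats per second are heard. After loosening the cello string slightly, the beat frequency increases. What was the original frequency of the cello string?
458 Hz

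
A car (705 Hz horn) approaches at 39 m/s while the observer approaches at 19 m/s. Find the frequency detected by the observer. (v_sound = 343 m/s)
f_obs = f·(v + v_o)/(v − v_s) = 839.5 Hz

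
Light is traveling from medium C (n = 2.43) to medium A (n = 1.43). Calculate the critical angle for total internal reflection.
θc = arcsin(n₂/n₁) = 36.05°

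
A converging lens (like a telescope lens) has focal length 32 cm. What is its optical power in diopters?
P = 1/f = 3.125 D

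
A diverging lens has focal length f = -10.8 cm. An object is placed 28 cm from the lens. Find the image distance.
1/di = 1/f − 1/do → di = -7.794 cm (virtual image)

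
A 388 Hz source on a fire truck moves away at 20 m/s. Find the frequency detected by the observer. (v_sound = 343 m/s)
f_obs = f·v/(v + v_s) = 366.6 Hz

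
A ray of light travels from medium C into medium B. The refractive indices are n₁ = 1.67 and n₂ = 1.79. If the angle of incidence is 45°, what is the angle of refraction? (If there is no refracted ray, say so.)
sin θ₂ = (n₁/n₂)·sin θ₁ = 0.6597 → θ₂ = 41.28°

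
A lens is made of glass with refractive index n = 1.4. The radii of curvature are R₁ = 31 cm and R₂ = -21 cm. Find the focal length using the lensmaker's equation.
1/f = (n − 1)(1/R₁ − 1/R₂) → f = 31.3 cm (converging lens)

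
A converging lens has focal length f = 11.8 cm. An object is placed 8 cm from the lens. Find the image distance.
1/di = 1/f − 1/do → di = -24.84 cm (virtual image)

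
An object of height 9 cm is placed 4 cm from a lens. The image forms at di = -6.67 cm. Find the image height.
hi = (-di/do) × ho = 15.01 cm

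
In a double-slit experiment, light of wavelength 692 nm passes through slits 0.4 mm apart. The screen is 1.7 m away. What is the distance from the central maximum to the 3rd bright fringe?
y = mλL/d = 8.823 mm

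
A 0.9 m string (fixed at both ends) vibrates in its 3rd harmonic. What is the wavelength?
λₙ = 2L/n = 0.6 m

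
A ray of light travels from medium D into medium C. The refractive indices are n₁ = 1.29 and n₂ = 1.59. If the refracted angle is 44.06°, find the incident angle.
sin θ₁ = (n₂/n₁)·sin θ₂ → θ₁ = 59°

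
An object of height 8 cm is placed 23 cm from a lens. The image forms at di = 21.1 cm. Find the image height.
hi = (-di/do) × ho = -7.339 cm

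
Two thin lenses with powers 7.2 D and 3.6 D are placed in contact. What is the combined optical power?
P_total = P₁ + P₂ = 10.8 D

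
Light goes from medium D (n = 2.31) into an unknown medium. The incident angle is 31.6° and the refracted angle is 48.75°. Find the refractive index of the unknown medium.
n₂ = n₁·sin θ₁ / sin θ₂ = 1.61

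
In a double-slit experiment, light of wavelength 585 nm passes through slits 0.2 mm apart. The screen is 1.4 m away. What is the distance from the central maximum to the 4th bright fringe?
y = mλL/d = 16.38 mm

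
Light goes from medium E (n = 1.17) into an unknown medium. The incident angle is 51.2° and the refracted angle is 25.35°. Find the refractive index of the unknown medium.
n₂ = n₁·sin θ₁ / sin θ₂ = 2.13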